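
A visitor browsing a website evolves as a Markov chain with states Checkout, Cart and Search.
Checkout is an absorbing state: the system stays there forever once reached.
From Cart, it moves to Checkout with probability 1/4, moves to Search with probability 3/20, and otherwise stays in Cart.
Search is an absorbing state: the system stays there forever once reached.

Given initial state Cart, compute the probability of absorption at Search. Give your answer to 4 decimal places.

Let h(s) be the probability of absorption at Search starting from transient state s. Then h(Search) = 1 and h(Checkout) = 0. By first-step analysis:
h(Cart) = 0.25·0 + 0.6·h(Cart) + 0.15·1
Solving: h(Cart) = 0.3750.
Starting from Cart, the probability is 0.3750.

0.3750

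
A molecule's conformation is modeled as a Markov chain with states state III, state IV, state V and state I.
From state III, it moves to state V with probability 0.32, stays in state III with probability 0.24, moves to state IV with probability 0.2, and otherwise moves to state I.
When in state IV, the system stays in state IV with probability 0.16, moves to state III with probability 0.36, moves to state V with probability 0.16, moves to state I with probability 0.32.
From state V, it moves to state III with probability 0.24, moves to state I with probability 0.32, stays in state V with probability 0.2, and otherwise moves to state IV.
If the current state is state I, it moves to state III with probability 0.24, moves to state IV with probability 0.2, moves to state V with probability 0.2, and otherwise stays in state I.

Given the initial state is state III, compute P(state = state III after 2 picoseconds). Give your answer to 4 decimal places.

Propagate the distribution vector 2 picoseconds from state III.
After 0 picoseconds: (1.0000, 0.0000, 0.0000, 0.0000)
After 1 picosecond: (0.2400, 0.2000, 0.3200, 0.2400)
After 2 picoseconds: (0.2640, 0.2048, 0.2208, 0.3104)
P(in state III after 2 picoseconds) = 0.2640

0.2640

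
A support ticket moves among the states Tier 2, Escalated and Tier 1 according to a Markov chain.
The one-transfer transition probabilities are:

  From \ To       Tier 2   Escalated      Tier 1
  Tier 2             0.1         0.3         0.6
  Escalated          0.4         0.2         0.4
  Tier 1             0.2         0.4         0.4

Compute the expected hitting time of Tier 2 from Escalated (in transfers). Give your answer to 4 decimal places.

Let t(s) be the expected number of transfers to first reach Tier 2 from state s, with t(Tier 2) = 0. Conditioning on the first transfer:
t(Escalated) = 1 + 0.2·t(Escalated) + 0.4·t(Tier 1)
t(Tier 1) = 1 + 0.4·t(Escalated) + 0.4·t(Tier 1)
Solving: t(Escalated) = 3.1250, t(Tier 1) = 3.7500.
Expected transfers from Escalated to Tier 2: 3.1250.

3.1250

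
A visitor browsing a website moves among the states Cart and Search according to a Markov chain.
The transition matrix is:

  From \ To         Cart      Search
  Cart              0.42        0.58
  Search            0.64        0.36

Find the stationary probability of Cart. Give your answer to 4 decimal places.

0.5246

Let the stationary distribution be π with π = πP and π_1 + π_2 = 1.
π_1 = 0.42·π_1 + 0.64·π_2
Solving with the normalization constraint gives π = (0.5246, 0.4754).
So the stationary probability of Cart is 0.5246.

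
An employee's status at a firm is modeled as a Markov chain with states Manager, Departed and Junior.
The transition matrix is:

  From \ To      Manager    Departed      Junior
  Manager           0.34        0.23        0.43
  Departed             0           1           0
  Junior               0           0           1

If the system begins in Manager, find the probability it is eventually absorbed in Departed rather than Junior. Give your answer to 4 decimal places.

0.3485

Let h(s) be the probability of absorption at Departed starting from transient state s. Then h(Departed) = 1 and h(Junior) = 0. By first-step analysis:
h(Manager) = 0.34·h(Manager) + 0.23·1 + 0.43·0
Solving: h(Manager) = 0.3485.
Starting from Manager, the probability is 0.3485.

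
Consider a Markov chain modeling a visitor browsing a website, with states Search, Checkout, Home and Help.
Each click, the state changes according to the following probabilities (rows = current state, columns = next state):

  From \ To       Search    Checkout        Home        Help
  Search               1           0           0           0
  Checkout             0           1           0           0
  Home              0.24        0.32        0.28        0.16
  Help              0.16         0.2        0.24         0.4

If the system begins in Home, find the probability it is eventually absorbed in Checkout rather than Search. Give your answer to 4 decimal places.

0.5691

Let h(s) be the probability of absorption at Checkout starting from transient state s. Then h(Checkout) = 1 and h(Search) = 0. By first-step analysis:
h(Home) = 0.24·0 + 0.32·1 + 0.28·h(Home) + 0.16·h(Help)
h(Help) = 0.16·0 + 0.2·1 + 0.24·h(Home) + 0.4·h(Help)
Solving: h(Home) = 0.5691, h(Help) = 0.5610.
Starting from Home, the probability is 0.5691.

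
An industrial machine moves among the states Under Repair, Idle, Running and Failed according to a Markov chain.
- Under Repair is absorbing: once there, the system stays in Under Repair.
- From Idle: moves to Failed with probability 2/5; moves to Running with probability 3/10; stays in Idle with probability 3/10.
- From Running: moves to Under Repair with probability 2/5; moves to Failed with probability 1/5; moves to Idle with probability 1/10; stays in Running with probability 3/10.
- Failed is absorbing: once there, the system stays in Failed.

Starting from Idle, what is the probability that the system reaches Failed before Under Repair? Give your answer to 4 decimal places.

0.7391

Let h(s) be the probability of absorption at Failed starting from transient state s. Then h(Failed) = 1 and h(Under Repair) = 0. By first-step analysis:
h(Idle) = 0.3·h(Idle) + 0.3·h(Running) + 0.4·1
h(Running) = 0.4·0 + 0.1·h(Idle) + 0.3·h(Running) + 0.2·1
Solving: h(Idle) = 0.7391, h(Running) = 0.3913.
Starting from Idle, the probability is 0.7391.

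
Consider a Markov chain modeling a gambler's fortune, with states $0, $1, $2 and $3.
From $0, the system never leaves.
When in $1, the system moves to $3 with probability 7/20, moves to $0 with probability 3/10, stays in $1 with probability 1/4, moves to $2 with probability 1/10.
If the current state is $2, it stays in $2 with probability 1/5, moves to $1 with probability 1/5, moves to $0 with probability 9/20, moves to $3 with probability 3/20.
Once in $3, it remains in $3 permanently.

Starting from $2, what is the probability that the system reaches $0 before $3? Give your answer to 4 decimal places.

Let h(s) be the probability of absorption at $0 starting from transient state s. Then h($0) = 1 and h($3) = 0. By first-step analysis:
h($1) = 0.3·1 + 0.25·h($1) + 0.1·h($2) + 0.35·0
h($2) = 0.45·1 + 0.2·h($1) + 0.2·h($2) + 0.15·0
Solving: h($1) = 0.4914, h($2) = 0.6853.
Starting from $2, the probability is 0.6853.

0.6853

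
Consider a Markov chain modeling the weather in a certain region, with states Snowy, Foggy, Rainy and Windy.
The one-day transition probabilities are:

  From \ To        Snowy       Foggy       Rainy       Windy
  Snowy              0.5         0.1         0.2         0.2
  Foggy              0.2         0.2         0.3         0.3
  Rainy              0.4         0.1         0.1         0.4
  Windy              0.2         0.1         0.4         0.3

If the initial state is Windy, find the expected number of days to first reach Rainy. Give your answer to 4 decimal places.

Let t(s) be the expected number of days to first reach Rainy from state s, with t(Rainy) = 0. Conditioning on the first day:
t(Snowy) = 1 + 0.5·t(Snowy) + 0.1·t(Foggy) + 0.2·t(Windy)
t(Foggy) = 1 + 0.2·t(Snowy) + 0.2·t(Foggy) + 0.3·t(Windy)
t(Windy) = 1 + 0.2·t(Snowy) + 0.1·t(Foggy) + 0.3·t(Windy)
Solving: t(Snowy) = 3.8756, t(Foggy) = 3.3493, t(Windy) = 3.0144.
Expected days from Windy to Rainy: 3.0144.

3.0144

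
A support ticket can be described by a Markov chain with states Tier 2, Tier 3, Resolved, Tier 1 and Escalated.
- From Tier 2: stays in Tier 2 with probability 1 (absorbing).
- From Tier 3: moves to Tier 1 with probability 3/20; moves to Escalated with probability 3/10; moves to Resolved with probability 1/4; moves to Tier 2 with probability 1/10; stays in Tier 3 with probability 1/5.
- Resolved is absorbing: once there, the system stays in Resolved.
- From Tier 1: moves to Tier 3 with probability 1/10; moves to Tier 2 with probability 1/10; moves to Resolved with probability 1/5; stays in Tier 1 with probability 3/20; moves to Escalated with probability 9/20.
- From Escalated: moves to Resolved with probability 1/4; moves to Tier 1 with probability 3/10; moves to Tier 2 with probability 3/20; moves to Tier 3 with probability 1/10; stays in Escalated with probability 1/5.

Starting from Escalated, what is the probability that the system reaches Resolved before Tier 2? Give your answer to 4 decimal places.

Let h(s) be the probability of absorption at Resolved starting from transient state s. Then h(Resolved) = 1 and h(Tier 2) = 0. By first-step analysis:
h(Tier 3) = 0.1·0 + 0.2·h(Tier 3) + 0.25·1 + 0.15·h(Tier 1) + 0.3·h(Escalated)
h(Tier 1) = 0.1·0 + 0.1·h(Tier 3) + 0.2·1 + 0.15·h(Tier 1) + 0.45·h(Escalated)
h(Escalated) = 0.15·0 + 0.1·h(Tier 3) + 0.25·1 + 0.3·h(Tier 1) + 0.2·h(Escalated)
Solving: h(Tier 3) = 0.6764, h(Tier 1) = 0.6551, h(Escalated) = 0.6427.
Starting from Escalated, the probability is 0.6427.

0.6427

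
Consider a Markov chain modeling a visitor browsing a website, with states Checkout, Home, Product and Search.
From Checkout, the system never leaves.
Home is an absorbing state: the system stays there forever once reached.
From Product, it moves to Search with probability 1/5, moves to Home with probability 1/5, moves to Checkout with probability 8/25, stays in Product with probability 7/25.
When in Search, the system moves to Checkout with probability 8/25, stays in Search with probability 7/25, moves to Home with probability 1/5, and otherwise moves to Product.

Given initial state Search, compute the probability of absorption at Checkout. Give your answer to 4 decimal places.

Let h(s) be the probability of absorption at Checkout starting from transient state s. Then h(Checkout) = 1 and h(Home) = 0. By first-step analysis:
h(Product) = 0.32·1 + 0.2·0 + 0.28·h(Product) + 0.2·h(Search)
h(Search) = 0.32·1 + 0.2·0 + 0.2·h(Product) + 0.28·h(Search)
Solving: h(Product) = 0.6154, h(Search) = 0.6154.
Starting from Search, the probability is 0.6154.

0.6154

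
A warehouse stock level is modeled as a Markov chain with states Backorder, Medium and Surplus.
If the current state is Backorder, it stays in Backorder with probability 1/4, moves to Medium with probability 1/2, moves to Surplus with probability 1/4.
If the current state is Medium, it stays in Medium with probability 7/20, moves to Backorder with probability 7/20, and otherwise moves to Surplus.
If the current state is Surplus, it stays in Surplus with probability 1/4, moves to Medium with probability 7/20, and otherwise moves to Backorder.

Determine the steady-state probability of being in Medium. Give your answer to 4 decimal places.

Let the stationary distribution be π with π = πP and π_1 + π_2 + π_3 = 1.
π_1 = 0.25·π_1 + 0.35·π_2 + 0.4·π_3
π_2 = 0.5·π_1 + 0.35·π_2 + 0.35·π_3
Solving with the normalization constraint gives π = (0.3305, 0.3996, 0.2700).
So the stationary probability of Medium is 0.3996.

0.3996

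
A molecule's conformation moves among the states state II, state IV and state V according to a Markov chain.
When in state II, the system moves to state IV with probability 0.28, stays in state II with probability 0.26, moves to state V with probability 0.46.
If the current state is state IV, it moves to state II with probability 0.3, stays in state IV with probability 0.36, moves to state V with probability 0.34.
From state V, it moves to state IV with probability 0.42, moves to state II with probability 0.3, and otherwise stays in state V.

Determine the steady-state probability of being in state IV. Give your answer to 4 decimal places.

Let the stationary distribution be π with π = πP and π_1 + π_2 + π_3 = 1.
π_1 = 0.26·π_1 + 0.3·π_2 + 0.3·π_3
π_2 = 0.28·π_1 + 0.36·π_2 + 0.42·π_3
Solving with the normalization constraint gives π = (0.2885, 0.3581, 0.3534).
So the stationary probability of state IV is 0.3581.

0.3581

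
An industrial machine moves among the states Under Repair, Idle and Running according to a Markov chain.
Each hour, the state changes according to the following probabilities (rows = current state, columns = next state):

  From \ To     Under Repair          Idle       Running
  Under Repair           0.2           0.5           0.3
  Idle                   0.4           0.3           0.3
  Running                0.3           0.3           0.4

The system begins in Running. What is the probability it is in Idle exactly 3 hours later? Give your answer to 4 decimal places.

Propagate the distribution vector 3 hours from Running.
After 0 hours: (0.0000, 0.0000, 1.0000)
After 1 hour: (0.3000, 0.3000, 0.4000)
After 2 hours: (0.3000, 0.3600, 0.3400)
After 3 hours: (0.3060, 0.3600, 0.3340)
P(in Idle after 3 hours) = 0.3600

0.3600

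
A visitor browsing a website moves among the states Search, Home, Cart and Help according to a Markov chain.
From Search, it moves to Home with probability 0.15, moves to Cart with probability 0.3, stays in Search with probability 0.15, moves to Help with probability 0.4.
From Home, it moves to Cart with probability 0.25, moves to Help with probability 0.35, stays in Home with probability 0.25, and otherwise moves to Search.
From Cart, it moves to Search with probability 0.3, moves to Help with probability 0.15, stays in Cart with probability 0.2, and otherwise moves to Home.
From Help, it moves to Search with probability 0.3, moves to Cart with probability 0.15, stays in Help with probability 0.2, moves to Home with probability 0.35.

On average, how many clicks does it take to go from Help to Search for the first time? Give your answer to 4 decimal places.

Let t(s) be the expected number of clicks to first reach Search from state s, with t(Search) = 0. Conditioning on the first click:
t(Home) = 1 + 0.25·t(Home) + 0.25·t(Cart) + 0.35·t(Help)
t(Cart) = 1 + 0.35·t(Home) + 0.2·t(Cart) + 0.15·t(Help)
t(Help) = 1 + 0.35·t(Home) + 0.15·t(Cart) + 0.2·t(Help)
Solving: t(Home) = 4.5045, t(Cart) = 3.9640, t(Help) = 3.9640.
Expected clicks from Help to Search: 3.9640.

3.9640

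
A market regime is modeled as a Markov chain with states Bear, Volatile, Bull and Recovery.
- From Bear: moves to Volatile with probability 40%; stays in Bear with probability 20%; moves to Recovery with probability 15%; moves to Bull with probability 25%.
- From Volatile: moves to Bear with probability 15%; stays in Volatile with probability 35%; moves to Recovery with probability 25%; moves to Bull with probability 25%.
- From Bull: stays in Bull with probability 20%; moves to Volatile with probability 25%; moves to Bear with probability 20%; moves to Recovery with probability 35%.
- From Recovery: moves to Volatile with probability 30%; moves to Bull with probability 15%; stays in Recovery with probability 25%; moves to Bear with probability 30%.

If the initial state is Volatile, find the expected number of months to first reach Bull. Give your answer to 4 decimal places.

Let t(s) be the expected number of months to first reach Bull from state s, with t(Bull) = 0. Conditioning on the first month:
t(Bear) = 1 + 0.2·t(Bear) + 0.4·t(Volatile) + 0.15·t(Recovery)
t(Volatile) = 1 + 0.15·t(Bear) + 0.35·t(Volatile) + 0.25·t(Recovery)
t(Recovery) = 1 + 0.3·t(Bear) + 0.3·t(Volatile) + 0.25·t(Recovery)
Solving: t(Bear) = 4.3607, t(Volatile) = 4.4064, t(Recovery) = 4.8402.
Expected months from Volatile to Bull: 4.4064.

4.4064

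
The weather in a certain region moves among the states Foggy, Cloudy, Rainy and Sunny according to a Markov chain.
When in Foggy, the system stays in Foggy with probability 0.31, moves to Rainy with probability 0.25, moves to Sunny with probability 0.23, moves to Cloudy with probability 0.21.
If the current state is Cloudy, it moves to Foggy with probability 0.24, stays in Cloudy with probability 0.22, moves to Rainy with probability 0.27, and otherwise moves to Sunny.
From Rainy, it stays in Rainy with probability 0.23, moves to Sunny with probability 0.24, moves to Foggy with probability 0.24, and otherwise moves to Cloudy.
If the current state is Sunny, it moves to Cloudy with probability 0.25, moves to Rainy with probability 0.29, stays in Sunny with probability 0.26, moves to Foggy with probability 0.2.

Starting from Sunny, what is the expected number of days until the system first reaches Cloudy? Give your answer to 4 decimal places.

3.9821

Let t(s) be the expected number of days to first reach Cloudy from state s, with t(Cloudy) = 0. Conditioning on the first day:
t(Foggy) = 1 + 0.31·t(Foggy) + 0.25·t(Rainy) + 0.23·t(Sunny)
t(Rainy) = 1 + 0.24·t(Foggy) + 0.23·t(Rainy) + 0.24·t(Sunny)
t(Sunny) = 1 + 0.2·t(Foggy) + 0.29·t(Rainy) + 0.26·t(Sunny)
Solving: t(Foggy) = 4.1675, t(Rainy) = 3.8389, t(Sunny) = 3.9821.
Expected days from Sunny to Cloudy: 3.9821.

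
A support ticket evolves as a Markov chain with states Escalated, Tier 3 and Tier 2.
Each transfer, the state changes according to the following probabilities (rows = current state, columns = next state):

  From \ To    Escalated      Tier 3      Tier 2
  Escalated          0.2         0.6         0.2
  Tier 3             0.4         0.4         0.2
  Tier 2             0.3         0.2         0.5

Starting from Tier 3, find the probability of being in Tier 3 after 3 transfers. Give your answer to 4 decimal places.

0.4080

Propagate the distribution vector 3 transfers from Tier 3.
After 0 transfers: (0.0000, 1.0000, 0.0000)
After 1 transfer: (0.4000, 0.4000, 0.2000)
After 2 transfers: (0.3000, 0.4400, 0.2600)
After 3 transfers: (0.3140, 0.4080, 0.2780)
P(in Tier 3 after 3 transfers) = 0.4080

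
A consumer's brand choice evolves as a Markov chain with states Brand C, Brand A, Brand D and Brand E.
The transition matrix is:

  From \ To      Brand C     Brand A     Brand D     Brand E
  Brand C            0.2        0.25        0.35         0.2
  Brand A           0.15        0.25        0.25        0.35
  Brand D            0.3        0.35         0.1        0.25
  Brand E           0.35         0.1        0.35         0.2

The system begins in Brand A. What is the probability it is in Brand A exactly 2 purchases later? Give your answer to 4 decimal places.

0.2225

Propagate the distribution vector 2 purchases from Brand A.
After 0 purchases: (0.0000, 1.0000, 0.0000, 0.0000)
After 1 purchase: (0.1500, 0.2500, 0.2500, 0.3500)
After 2 purchases: (0.2650, 0.2225, 0.2625, 0.2500)
P(in Brand A after 2 purchases) = 0.2225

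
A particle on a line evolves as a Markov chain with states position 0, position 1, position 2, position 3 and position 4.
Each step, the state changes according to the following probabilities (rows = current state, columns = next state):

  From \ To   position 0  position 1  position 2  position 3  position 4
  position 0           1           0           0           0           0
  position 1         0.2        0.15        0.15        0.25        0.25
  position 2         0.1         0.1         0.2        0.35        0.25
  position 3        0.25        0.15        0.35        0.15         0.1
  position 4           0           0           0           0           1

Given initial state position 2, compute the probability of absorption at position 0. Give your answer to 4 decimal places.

0.4261

Let h(s) be the probability of absorption at position 0 starting from transient state s. Then h(position 0) = 1 and h(position 4) = 0. By first-step analysis:
h(position 1) = 0.2·1 + 0.15·h(position 1) + 0.15·h(position 2) + 0.25·h(position 3) + 0.25·0
h(position 2) = 0.1·1 + 0.1·h(position 1) + 0.2·h(position 2) + 0.35·h(position 3) + 0.25·0
h(position 3) = 0.25·1 + 0.15·h(position 1) + 0.35·h(position 2) + 0.15·h(position 3) + 0.1·0
Solving: h(position 1) = 0.4732, h(position 2) = 0.4261, h(position 3) = 0.5531.
Starting from position 2, the probability is 0.4261.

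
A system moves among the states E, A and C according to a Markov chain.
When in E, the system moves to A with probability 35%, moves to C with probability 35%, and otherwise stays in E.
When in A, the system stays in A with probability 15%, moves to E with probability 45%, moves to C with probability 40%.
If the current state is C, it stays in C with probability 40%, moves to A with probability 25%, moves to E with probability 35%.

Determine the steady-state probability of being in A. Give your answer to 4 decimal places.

Let the stationary distribution be π with π = πP and π_1 + π_2 + π_3 = 1.
π_1 = 0.3·π_1 + 0.45·π_2 + 0.35·π_3
π_2 = 0.35·π_1 + 0.15·π_2 + 0.25·π_3
Solving with the normalization constraint gives π = (0.3581, 0.2598, 0.3821).
So the stationary probability of A is 0.2598.

0.2598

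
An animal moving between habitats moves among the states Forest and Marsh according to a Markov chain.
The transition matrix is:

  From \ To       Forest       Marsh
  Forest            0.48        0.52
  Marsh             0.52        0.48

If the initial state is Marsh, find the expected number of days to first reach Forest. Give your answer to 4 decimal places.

Let t(s) be the expected number of days to first reach Forest from state s, with t(Forest) = 0. Conditioning on the first day:
t(Marsh) = 1 + 0.48·t(Marsh)
Solving: t(Marsh) = 1.9231.
Expected days from Marsh to Forest: 1.9231.

1.9231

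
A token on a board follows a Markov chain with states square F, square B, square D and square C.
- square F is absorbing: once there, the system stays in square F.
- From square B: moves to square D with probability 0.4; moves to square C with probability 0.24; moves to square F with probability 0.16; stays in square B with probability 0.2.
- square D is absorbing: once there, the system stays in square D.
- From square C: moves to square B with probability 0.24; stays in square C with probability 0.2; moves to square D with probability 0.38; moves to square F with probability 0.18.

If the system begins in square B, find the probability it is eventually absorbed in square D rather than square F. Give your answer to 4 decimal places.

0.7060

Let h(s) be the probability of absorption at square D starting from transient state s. Then h(square D) = 1 and h(square F) = 0. By first-step analysis:
h(square B) = 0.16·0 + 0.2·h(square B) + 0.4·1 + 0.24·h(square C)
h(square C) = 0.18·0 + 0.24·h(square B) + 0.38·1 + 0.2·h(square C)
Solving: h(square B) = 0.7060, h(square C) = 0.6868.
Starting from square B, the probability is 0.7060.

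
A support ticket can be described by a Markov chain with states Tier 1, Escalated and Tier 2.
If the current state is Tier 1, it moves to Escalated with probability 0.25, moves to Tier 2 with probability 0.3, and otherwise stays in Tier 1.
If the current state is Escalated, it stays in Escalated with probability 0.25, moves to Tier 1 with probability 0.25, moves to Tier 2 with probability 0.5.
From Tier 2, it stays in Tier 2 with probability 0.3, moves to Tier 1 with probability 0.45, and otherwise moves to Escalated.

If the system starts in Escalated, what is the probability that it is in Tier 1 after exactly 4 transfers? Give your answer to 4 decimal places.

0.4000

Propagate the distribution vector 4 transfers from Escalated.
After 0 transfers: (0.0000, 1.0000, 0.0000)
After 1 transfer: (0.2500, 0.2500, 0.5000)
After 2 transfers: (0.4000, 0.2500, 0.3500)
After 3 transfers: (0.4000, 0.2500, 0.3500)
After 4 transfers: (0.4000, 0.2500, 0.3500)
P(in Tier 1 after 4 transfers) = 0.4000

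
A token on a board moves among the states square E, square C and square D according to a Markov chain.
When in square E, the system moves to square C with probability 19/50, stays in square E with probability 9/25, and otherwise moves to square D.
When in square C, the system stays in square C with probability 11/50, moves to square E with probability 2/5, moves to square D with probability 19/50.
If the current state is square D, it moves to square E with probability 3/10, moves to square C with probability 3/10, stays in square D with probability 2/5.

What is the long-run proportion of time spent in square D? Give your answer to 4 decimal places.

Let the stationary distribution be π with π = πP and π_1 + π_2 + π_3 = 1.
π_1 = 0.36·π_1 + 0.4·π_2 + 0.3·π_3
π_2 = 0.38·π_1 + 0.22·π_2 + 0.3·π_3
Solving with the normalization constraint gives π = (0.3515, 0.3038, 0.3447).
So the stationary probability of square D is 0.3447.

0.3447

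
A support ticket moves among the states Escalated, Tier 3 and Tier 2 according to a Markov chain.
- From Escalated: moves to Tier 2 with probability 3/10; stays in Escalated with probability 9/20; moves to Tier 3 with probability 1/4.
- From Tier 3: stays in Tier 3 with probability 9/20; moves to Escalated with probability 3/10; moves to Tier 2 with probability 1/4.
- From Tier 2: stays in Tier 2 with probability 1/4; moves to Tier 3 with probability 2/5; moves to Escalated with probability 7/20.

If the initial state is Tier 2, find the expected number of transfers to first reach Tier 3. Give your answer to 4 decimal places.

2.9268

Let t(s) be the expected number of transfers to first reach Tier 3 from state s, with t(Tier 3) = 0. Conditioning on the first transfer:
t(Escalated) = 1 + 0.45·t(Escalated) + 0.3·t(Tier 2)
t(Tier 2) = 1 + 0.35·t(Escalated) + 0.25·t(Tier 2)
Solving: t(Escalated) = 3.4146, t(Tier 2) = 2.9268.
Expected transfers from Tier 2 to Tier 3: 2.9268.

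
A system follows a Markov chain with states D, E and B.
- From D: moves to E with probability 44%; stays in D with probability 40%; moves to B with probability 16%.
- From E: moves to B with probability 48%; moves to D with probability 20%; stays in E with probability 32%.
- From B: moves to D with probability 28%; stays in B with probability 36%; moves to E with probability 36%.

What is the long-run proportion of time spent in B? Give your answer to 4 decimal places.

Let the stationary distribution be π with π = πP and π_1 + π_2 + π_3 = 1.
π_1 = 0.4·π_1 + 0.2·π_2 + 0.28·π_3
π_2 = 0.44·π_1 + 0.32·π_2 + 0.36·π_3
Solving with the normalization constraint gives π = (0.2847, 0.3681, 0.3472).
So the stationary probability of B is 0.3472.

0.3472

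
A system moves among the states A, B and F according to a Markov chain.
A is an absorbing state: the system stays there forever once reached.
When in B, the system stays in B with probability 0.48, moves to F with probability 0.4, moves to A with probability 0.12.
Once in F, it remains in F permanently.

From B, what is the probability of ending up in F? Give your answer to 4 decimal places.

Let h(s) be the probability of absorption at F starting from transient state s. Then h(F) = 1 and h(A) = 0. By first-step analysis:
h(B) = 0.12·0 + 0.48·h(B) + 0.4·1
Solving: h(B) = 0.7692.
Starting from B, the probability is 0.7692.

0.7692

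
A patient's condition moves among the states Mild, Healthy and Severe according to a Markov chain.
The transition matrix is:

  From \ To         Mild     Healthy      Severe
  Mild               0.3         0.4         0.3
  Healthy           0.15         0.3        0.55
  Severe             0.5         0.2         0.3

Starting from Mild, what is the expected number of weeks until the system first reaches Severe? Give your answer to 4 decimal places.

2.5581

Let t(s) be the expected number of weeks to first reach Severe from state s, with t(Severe) = 0. Conditioning on the first week:
t(Mild) = 1 + 0.3·t(Mild) + 0.4·t(Healthy)
t(Healthy) = 1 + 0.15·t(Mild) + 0.3·t(Healthy)
Solving: t(Mild) = 2.5581, t(Healthy) = 1.9767.
Expected weeks from Mild to Severe: 2.5581.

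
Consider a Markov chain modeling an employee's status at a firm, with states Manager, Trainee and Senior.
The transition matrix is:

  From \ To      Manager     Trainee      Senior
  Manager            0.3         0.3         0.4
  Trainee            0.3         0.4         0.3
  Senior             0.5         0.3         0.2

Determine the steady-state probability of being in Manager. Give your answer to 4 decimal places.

0.3611

Let the stationary distribution be π with π = πP and π_1 + π_2 + π_3 = 1.
π_1 = 0.3·π_1 + 0.3·π_2 + 0.5·π_3
π_2 = 0.3·π_1 + 0.4·π_2 + 0.3·π_3
Solving with the normalization constraint gives π = (0.3611, 0.3333, 0.3056).
So the stationary probability of Manager is 0.3611.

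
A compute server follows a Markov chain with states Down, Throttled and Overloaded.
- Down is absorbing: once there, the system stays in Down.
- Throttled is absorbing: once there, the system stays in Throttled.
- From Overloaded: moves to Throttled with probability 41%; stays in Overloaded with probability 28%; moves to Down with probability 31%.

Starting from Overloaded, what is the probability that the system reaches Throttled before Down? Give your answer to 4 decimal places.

Let h(s) be the probability of absorption at Throttled starting from transient state s. Then h(Throttled) = 1 and h(Down) = 0. By first-step analysis:
h(Overloaded) = 0.31·0 + 0.41·1 + 0.28·h(Overloaded)
Solving: h(Overloaded) = 0.5694.
Starting from Overloaded, the probability is 0.5694.

0.5694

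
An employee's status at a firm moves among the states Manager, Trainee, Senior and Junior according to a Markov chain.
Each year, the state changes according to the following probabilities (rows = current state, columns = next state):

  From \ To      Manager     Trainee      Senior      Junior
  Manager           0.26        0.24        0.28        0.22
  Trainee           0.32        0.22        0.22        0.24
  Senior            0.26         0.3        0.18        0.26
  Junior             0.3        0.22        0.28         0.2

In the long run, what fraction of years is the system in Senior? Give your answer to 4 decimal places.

Let the stationary distribution be π with π = πP and π_1 + π_2 + π_3 + π_4 = 1.
π_1 = 0.26·π_1 + 0.32·π_2 + 0.26·π_3 + 0.3·π_4
π_2 = 0.24·π_1 + 0.22·π_2 + 0.3·π_3 + 0.22·π_4
π_3 = 0.28·π_1 + 0.22·π_2 + 0.18·π_3 + 0.28·π_4
Solving with the normalization constraint gives π = (0.2839, 0.2450, 0.2412, 0.2299).
So the stationary probability of Senior is 0.2412.

0.2412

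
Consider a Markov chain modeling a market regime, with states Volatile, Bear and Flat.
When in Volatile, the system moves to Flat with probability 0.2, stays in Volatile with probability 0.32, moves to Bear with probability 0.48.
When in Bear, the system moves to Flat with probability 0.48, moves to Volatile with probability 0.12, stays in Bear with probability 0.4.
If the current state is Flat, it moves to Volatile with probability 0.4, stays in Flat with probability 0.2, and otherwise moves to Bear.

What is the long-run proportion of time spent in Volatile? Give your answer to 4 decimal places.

0.2612

Let the stationary distribution be π with π = πP and π_1 + π_2 + π_3 = 1.
π_1 = 0.32·π_1 + 0.12·π_2 + 0.4·π_3
π_2 = 0.48·π_1 + 0.4·π_2 + 0.4·π_3
Solving with the normalization constraint gives π = (0.2612, 0.4209, 0.3179).
So the stationary probability of Volatile is 0.2612.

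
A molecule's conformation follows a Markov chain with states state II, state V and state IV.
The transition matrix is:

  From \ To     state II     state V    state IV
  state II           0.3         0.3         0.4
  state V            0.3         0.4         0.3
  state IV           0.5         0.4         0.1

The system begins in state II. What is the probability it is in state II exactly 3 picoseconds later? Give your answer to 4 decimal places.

0.3500

Propagate the distribution vector 3 picoseconds from state II.
After 0 picoseconds: (1.0000, 0.0000, 0.0000)
After 1 picosecond: (0.3000, 0.3000, 0.4000)
After 2 picoseconds: (0.3800, 0.3700, 0.2500)
After 3 picoseconds: (0.3500, 0.3620, 0.2880)
P(in state II after 3 picoseconds) = 0.3500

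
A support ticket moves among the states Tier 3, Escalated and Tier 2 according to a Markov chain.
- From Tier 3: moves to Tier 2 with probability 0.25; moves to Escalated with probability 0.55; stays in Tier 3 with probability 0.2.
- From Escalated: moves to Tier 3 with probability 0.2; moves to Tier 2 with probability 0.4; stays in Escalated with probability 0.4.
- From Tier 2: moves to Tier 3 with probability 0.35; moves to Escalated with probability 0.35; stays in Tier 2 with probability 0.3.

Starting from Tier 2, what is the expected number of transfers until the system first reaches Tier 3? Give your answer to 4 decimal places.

3.3929

Let t(s) be the expected number of transfers to first reach Tier 3 from state s, with t(Tier 3) = 0. Conditioning on the first transfer:
t(Escalated) = 1 + 0.4·t(Escalated) + 0.4·t(Tier 2)
t(Tier 2) = 1 + 0.35·t(Escalated) + 0.3·t(Tier 2)
Solving: t(Escalated) = 3.9286, t(Tier 2) = 3.3929.
Expected transfers from Tier 2 to Tier 3: 3.3929.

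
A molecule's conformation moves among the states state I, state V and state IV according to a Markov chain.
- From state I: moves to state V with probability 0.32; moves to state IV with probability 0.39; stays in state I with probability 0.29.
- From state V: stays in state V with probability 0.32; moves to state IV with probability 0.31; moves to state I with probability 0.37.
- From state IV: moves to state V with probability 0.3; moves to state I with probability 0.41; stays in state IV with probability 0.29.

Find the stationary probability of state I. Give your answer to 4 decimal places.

Let the stationary distribution be π with π = πP and π_1 + π_2 + π_3 = 1.
π_1 = 0.29·π_1 + 0.37·π_2 + 0.41·π_3
π_2 = 0.32·π_1 + 0.32·π_2 + 0.3·π_3
Solving with the normalization constraint gives π = (0.3549, 0.3134, 0.3318).
So the stationary probability of state I is 0.3549.

0.3549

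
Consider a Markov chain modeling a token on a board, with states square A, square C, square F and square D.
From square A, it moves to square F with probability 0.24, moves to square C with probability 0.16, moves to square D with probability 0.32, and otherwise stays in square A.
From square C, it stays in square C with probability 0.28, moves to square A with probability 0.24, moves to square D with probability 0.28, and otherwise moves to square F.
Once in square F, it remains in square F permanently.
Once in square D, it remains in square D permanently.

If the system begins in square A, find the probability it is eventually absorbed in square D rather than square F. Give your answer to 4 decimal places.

Let h(s) be the probability of absorption at square D starting from transient state s. Then h(square D) = 1 and h(square F) = 0. By first-step analysis:
h(square A) = 0.28·h(square A) + 0.16·h(square C) + 0.24·0 + 0.32·1
h(square C) = 0.24·h(square A) + 0.28·h(square C) + 0.2·0 + 0.28·1
Solving: h(square A) = 0.5733, h(square C) = 0.5800.
Starting from square A, the probability is 0.5733.

0.5733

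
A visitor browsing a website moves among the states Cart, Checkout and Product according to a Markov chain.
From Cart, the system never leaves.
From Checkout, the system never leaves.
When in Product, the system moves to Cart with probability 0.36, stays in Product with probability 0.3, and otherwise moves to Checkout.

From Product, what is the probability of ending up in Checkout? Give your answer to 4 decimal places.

0.4857

Let h(s) be the probability of absorption at Checkout starting from transient state s. Then h(Checkout) = 1 and h(Cart) = 0. By first-step analysis:
h(Product) = 0.36·0 + 0.34·1 + 0.3·h(Product)
Solving: h(Product) = 0.4857.
Starting from Product, the probability is 0.4857.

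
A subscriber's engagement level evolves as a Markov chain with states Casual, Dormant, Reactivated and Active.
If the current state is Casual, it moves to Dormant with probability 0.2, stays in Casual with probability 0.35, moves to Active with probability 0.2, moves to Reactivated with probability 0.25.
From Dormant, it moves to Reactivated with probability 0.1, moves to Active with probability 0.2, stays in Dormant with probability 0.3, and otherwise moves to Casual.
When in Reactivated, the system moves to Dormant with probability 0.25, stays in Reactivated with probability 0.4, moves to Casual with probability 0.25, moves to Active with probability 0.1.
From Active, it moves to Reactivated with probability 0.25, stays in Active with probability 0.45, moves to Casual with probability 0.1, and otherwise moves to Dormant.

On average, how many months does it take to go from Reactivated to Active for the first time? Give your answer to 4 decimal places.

6.3889

Let t(s) be the expected number of months to first reach Active from state s, with t(Active) = 0. Conditioning on the first month:
t(Casual) = 1 + 0.35·t(Casual) + 0.2·t(Dormant) + 0.25·t(Reactivated)
t(Dormant) = 1 + 0.4·t(Casual) + 0.3·t(Dormant) + 0.1·t(Reactivated)
t(Reactivated) = 1 + 0.25·t(Casual) + 0.25·t(Dormant) + 0.4·t(Reactivated)
Solving: t(Casual) = 5.7222, t(Dormant) = 5.6111, t(Reactivated) = 6.3889.
Expected months from Reactivated to Active: 6.3889.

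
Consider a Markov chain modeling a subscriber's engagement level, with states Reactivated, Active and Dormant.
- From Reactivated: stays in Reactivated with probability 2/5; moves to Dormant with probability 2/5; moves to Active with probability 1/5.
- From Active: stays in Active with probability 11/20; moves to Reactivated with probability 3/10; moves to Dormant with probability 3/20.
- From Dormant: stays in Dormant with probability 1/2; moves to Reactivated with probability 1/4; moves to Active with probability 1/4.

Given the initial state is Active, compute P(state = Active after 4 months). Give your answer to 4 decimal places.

Propagate the distribution vector 4 months from Active.
After 0 months: (0.0000, 1.0000, 0.0000)
After 1 month: (0.3000, 0.5500, 0.1500)
After 2 months: (0.3225, 0.4000, 0.2775)
After 3 months: (0.3184, 0.3539, 0.3278)
After 4 months: (0.3155, 0.3402, 0.3443)
P(in Active after 4 months) = 0.3402

0.3402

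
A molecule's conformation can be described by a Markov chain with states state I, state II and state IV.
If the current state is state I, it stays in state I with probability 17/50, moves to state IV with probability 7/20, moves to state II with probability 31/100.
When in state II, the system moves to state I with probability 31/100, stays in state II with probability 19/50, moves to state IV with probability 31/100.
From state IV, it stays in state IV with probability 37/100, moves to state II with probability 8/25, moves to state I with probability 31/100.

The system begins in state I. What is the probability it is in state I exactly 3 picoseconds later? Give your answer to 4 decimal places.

0.3196

Propagate the distribution vector 3 picoseconds from state I.
After 0 picoseconds: (1.0000, 0.0000, 0.0000)
After 1 picosecond: (0.3400, 0.3100, 0.3500)
After 2 picoseconds: (0.3202, 0.3352, 0.3446)
After 3 picoseconds: (0.3196, 0.3369, 0.3435)
P(in state I after 3 picoseconds) = 0.3196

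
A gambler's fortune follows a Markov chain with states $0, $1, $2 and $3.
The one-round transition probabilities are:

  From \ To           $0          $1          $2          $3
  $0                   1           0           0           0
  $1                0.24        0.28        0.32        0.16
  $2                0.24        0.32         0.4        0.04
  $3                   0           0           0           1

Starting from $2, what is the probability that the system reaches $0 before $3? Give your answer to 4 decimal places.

0.7573

Let h(s) be the probability of absorption at $0 starting from transient state s. Then h($0) = 1 and h($3) = 0. By first-step analysis:
h($1) = 0.24·1 + 0.28·h($1) + 0.32·h($2) + 0.16·0
h($2) = 0.24·1 + 0.32·h($1) + 0.4·h($2) + 0.04·0
Solving: h($1) = 0.6699, h($2) = 0.7573.
Starting from $2, the probability is 0.7573.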